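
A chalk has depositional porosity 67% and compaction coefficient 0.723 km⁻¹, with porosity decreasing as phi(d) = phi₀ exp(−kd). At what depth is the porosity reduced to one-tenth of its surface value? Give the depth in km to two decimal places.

phi/phi₀ = 1/10 ⇒ exp(−k·d) = 1/10 ⇒ d = ln(10) / k
d = 2.3026 / 0.723 = 3.185 km

3.18 km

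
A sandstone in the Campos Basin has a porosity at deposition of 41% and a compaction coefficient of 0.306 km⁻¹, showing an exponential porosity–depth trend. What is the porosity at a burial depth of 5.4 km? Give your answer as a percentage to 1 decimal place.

7.9%

φ = φ₀·exp(−β·Z) = 0.41 × exp(−0.306 × 5.4) = 0.41 × exp(−1.652)
  = 0.41 × 0.1916 = 0.0786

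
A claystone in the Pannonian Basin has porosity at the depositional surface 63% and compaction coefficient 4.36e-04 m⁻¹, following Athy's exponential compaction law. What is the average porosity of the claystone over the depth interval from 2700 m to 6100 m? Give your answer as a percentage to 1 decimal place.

Working in km (1 km = 1000 m; β in km⁻¹ = β in m⁻¹ × 1000):
⟨n⟩ = (1/(d₂−d₁)) ∫ n₀ e^(−βd) dd = n₀·(e^(−β·d₁) − e^(−β·d₂)) / (β·(d₂−d₁))
e^(−0.436×2.7) = 0.3081; e^(−0.436×6.1) = 0.0700
⟨n⟩ = 0.63 × (0.3081 − 0.0700) / (0.436 × 3.4) = 0.63 × 0.1607 = 0.1012

10.1%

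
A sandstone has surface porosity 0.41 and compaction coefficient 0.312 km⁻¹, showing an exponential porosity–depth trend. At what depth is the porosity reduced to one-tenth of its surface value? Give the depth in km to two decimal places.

7.38 km

phi/phi₀ = 1/10 ⇒ exp(−k·Z) = 1/10 ⇒ Z = ln(10) / k
Z = 2.3026 / 0.312 = 7.380 km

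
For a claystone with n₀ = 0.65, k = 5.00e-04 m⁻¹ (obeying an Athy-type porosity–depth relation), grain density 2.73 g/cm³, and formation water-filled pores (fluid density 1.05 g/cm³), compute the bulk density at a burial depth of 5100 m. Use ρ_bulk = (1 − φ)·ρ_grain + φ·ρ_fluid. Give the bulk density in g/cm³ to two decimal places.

Working in km (1 km = 1000 m; k in km⁻¹ = k in m⁻¹ × 1000):
Porosity at depth: n = 0.65·exp(−0.5×5.1) = 0.65×0.0781 = 0.0508
Bulk density: ρ_b = (1−n)ρ_g + n·ρ_f = 0.9492×2.73 + 0.0508×1.05
       = 2.591 + 0.053 = 2.645 g/cm³

2.64 g/cm³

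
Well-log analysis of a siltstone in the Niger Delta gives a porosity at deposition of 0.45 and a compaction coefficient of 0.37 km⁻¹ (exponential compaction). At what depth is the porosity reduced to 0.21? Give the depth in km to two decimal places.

2.06 km

Invert Athy's law: z = ln(n₀/n) / c
z = ln(0.45/0.21) / 0.37 = ln(2.143) / 0.37 = 0.7621 / 0.37 = 2.060 km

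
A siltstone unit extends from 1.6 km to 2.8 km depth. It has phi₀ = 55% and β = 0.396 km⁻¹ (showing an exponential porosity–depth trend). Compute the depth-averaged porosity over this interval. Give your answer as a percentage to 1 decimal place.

23.2%

⟨phi⟩ = (1/(Z₂−Z₁)) ∫ phi₀ e^(−βZ) dZ = phi₀·(e^(−β·Z₁) − e^(−β·Z₂)) / (β·(Z₂−Z₁))
e^(−0.396×1.6) = 0.5307; e^(−0.396×2.8) = 0.3300
⟨phi⟩ = 0.55 × (0.5307 − 0.3300) / (0.396 × 1.2) = 0.55 × 0.4224 = 0.2323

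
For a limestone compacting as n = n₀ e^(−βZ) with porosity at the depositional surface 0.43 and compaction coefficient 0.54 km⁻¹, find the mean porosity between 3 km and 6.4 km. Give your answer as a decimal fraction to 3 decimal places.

0.039

⟨n⟩ = (1/(Z₂−Z₁)) ∫ n₀ e^(−βZ) dZ = n₀·(e^(−β·Z₁) − e^(−β·Z₂)) / (β·(Z₂−Z₁))
e^(−0.54×3) = 0.1979; e^(−0.54×6.4) = 0.0316
⟨n⟩ = 0.43 × (0.1979 − 0.0316) / (0.54 × 3.4) = 0.43 × 0.0906 = 0.0390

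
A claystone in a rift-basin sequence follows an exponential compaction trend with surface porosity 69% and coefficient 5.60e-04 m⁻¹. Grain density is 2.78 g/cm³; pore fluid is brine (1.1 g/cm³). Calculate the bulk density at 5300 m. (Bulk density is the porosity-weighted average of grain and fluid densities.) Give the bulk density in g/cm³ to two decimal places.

Working in km (1 km = 1000 m; c in km⁻¹ = c in m⁻¹ × 1000):
Porosity at depth: phi = 0.69·exp(−0.56×5.3) = 0.69×0.0514 = 0.0355
Bulk density: ρ_b = (1−phi)ρ_g + phi·ρ_f = 0.9645×2.78 + 0.0355×1.1
       = 2.681 + 0.039 = 2.720 g/cm³

2.72 g/cm³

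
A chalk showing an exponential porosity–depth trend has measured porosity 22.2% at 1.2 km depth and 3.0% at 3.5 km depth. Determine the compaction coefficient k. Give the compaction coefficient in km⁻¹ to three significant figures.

Athy: n(d) = n₀ e^(−kd) ⇒ n₁/n₂ = e^{k(d₂−d₁)} ⇒ k = ln(n₁/n₂)/(d₂−d₁)
k = ln(0.222/0.03) / (3.5 − 1.2) = ln(7.4) / 2.3 = 2.0015 / 2.3 = 0.8702 km⁻¹

0.870 km⁻¹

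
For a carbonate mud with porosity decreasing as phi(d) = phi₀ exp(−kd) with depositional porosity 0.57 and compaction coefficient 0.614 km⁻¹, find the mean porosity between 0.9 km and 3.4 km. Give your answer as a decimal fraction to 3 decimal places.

⟨phi⟩ = (1/(d₂−d₁)) ∫ phi₀ e^(−kd) dd = phi₀·(e^(−k·d₁) − e^(−k·d₂)) / (k·(d₂−d₁))
e^(−0.614×0.9) = 0.5755; e^(−0.614×3.4) = 0.1240
⟨phi⟩ = 0.57 × (0.5755 − 0.1240) / (0.614 × 2.5) = 0.57 × 0.2941 = 0.1676

0.168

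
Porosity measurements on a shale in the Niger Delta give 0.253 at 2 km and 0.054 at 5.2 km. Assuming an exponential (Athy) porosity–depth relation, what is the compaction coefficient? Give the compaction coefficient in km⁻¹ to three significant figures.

0.483 km⁻¹

Athy: φ(z) = φ₀ e^(−kz) ⇒ φ₁/φ₂ = e^{k(z₂−z₁)} ⇒ k = ln(φ₁/φ₂)/(z₂−z₁)
k = ln(0.253/0.054) / (5.2 − 2) = ln(4.685) / 3.2 = 1.5444 / 3.2 = 0.4826 km⁻¹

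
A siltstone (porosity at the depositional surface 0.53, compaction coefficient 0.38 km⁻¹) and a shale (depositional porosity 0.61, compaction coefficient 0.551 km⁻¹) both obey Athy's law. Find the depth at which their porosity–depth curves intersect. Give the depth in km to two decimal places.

Set n₀ₐ e^(−kₐd) = n₀ᵦ e^(−kᵦd) ⇒ ln(n₀ₐ/n₀ᵦ) = (kₐ − kᵦ)·d
d = ln(0.53/0.61) / (0.38 − 0.551) = -0.1406 / -0.171 = 0.822 km

0.82 km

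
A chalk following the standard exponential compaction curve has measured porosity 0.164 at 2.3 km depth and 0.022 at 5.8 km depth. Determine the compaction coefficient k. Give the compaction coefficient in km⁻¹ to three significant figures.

Athy: φ(d) = φ₀ e^(−kd) ⇒ φ₁/φ₂ = e^{k(d₂−d₁)} ⇒ k = ln(φ₁/φ₂)/(d₂−d₁)
k = ln(0.164/0.022) / (5.8 − 2.3) = ln(7.455) / 3.5 = 2.0088 / 3.5 = 0.5739 km⁻¹

0.574 km⁻¹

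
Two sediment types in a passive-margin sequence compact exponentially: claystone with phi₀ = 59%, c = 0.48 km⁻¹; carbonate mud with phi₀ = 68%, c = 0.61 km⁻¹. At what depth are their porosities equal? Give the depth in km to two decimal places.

1.09 km

Set phi₀ₐ e^(−cₐZ) = phi₀ᵦ e^(−cᵦZ) ⇒ ln(phi₀ₐ/phi₀ᵦ) = (cₐ − cᵦ)·Z
Z = ln(0.59/0.68) / (0.48 − 0.61) = -0.1420 / -0.13 = 1.092 km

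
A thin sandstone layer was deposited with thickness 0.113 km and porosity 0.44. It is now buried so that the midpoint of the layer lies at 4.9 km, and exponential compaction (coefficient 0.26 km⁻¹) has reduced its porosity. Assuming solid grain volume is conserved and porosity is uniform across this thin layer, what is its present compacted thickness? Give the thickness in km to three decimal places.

0.072 km

Porosity at 4.9 km: n = 0.44·exp(−0.26×4.9) = 0.1231
Solid-volume conservation: h(1−n) = h₀(1−n₀) ⇒ h = h₀·(1−n₀)/(1−n)
h = 0.113 × (1 − 0.44)/(1 − 0.1231) = 0.113 × 0.6386 = 0.0722 km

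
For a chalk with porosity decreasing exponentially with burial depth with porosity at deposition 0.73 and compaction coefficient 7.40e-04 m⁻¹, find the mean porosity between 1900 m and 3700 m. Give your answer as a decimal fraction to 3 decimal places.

0.099

Working in km (1 km = 1000 m; β in km⁻¹ = β in m⁻¹ × 1000):
⟨φ⟩ = (1/(d₂−d₁)) ∫ φ₀ e^(−βd) dd = φ₀·(e^(−β·d₁) − e^(−β·d₂)) / (β·(d₂−d₁))
e^(−0.74×1.9) = 0.2451; e^(−0.74×3.7) = 0.0647
⟨φ⟩ = 0.73 × (0.2451 − 0.0647) / (0.74 × 1.8) = 0.73 × 0.1355 = 0.0989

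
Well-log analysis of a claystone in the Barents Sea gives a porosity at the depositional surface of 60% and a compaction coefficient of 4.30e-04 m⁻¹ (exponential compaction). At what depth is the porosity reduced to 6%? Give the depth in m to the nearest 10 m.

5350 m

Working in km (1 km = 1000 m; c in km⁻¹ = c in m⁻¹ × 1000):
Invert Athy's law: z = ln(n₀/n) / c
z = ln(0.6/0.06) / 0.43 = ln(10) / 0.43 = 2.3026 / 0.43 = 5.355 km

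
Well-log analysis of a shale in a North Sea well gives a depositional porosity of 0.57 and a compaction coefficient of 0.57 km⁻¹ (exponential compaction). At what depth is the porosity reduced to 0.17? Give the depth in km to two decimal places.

Invert Athy's law: d = ln(phi₀/phi) / β
d = ln(0.57/0.17) / 0.57 = ln(3.353) / 0.57 = 1.2098 / 0.57 = 2.123 km

2.12 km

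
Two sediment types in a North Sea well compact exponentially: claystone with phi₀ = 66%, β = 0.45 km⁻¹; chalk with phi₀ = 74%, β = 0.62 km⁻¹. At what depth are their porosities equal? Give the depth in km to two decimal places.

0.67 km

Set phi₀ₐ e^(−βₐz) = phi₀ᵦ e^(−βᵦz) ⇒ ln(phi₀ₐ/phi₀ᵦ) = (βₐ − βᵦ)·z
z = ln(0.66/0.74) / (0.45 − 0.62) = -0.1144 / -0.17 = 0.673 km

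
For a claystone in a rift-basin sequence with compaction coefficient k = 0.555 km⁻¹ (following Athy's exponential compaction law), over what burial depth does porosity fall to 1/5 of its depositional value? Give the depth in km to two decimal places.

2.90 km

phi/phi₀ = 1/5 ⇒ exp(−k·z) = 1/5 ⇒ z = ln(5) / k
z = 1.6094 / 0.555 = 2.900 km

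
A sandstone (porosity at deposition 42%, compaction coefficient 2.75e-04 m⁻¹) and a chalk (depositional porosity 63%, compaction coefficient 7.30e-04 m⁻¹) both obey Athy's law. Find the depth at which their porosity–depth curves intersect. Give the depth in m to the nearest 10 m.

890 m

Working in km (1 km = 1000 m; k in km⁻¹ = k in m⁻¹ × 1000):
Set phi₀ₐ e^(−kₐZ) = phi₀ᵦ e^(−kᵦZ) ⇒ ln(phi₀ₐ/phi₀ᵦ) = (kₐ − kᵦ)·Z
Z = ln(0.42/0.63) / (0.275 − 0.73) = -0.4055 / -0.455 = 0.891 km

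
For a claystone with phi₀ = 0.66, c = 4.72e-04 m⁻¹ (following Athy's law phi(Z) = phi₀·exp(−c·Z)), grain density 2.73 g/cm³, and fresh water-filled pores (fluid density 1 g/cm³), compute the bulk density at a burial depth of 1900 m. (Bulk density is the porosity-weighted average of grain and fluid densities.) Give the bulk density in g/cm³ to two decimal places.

2.26 g/cm³

Working in km (1 km = 1000 m; c in km⁻¹ = c in m⁻¹ × 1000):
Porosity at depth: phi = 0.66·exp(−0.472×1.9) = 0.66×0.4079 = 0.2692
Bulk density: ρ_b = (1−phi)ρ_g + phi·ρ_f = 0.7308×2.73 + 0.2692×1
       = 1.995 + 0.269 = 2.264 g/cm³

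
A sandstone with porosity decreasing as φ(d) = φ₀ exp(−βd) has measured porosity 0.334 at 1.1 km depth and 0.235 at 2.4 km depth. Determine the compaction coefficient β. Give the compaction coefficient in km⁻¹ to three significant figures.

Athy: φ(d) = φ₀ e^(−βd) ⇒ φ₁/φ₂ = e^{β(d₂−d₁)} ⇒ β = ln(φ₁/φ₂)/(d₂−d₁)
β = ln(0.334/0.235) / (2.4 − 1.1) = ln(1.421) / 1.3 = 0.3516 / 1.3 = 0.2704 km⁻¹

0.270 km⁻¹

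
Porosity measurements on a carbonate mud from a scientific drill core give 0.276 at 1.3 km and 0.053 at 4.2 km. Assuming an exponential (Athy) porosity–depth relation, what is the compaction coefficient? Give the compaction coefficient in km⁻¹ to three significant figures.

Athy: φ(Z) = φ₀ e^(−cZ) ⇒ φ₁/φ₂ = e^{c(Z₂−Z₁)} ⇒ c = ln(φ₁/φ₂)/(Z₂−Z₁)
c = ln(0.276/0.053) / (4.2 − 1.3) = ln(5.208) / 2.9 = 1.6501 / 2.9 = 0.569 km⁻¹

0.569 km⁻¹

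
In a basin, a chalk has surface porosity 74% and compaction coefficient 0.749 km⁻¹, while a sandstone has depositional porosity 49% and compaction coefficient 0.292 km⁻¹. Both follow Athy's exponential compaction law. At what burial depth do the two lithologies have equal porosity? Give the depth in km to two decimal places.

Set n₀ₐ e^(−kₐd) = n₀ᵦ e^(−kᵦd) ⇒ ln(n₀ₐ/n₀ᵦ) = (kₐ − kᵦ)·d
d = ln(0.74/0.49) / (0.749 − 0.292) = 0.4122 / 0.457 = 0.902 km

0.90 km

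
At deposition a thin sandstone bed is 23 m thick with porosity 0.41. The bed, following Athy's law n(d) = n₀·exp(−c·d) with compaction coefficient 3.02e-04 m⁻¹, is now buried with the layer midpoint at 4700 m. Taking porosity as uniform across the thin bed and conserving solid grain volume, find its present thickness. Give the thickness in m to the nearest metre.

15 m

Working in km (1 km = 1000 m; c in km⁻¹ = c in m⁻¹ × 1000):
Porosity at 4.7 km: n = 0.41·exp(−0.302×4.7) = 0.0992
Solid-volume conservation: h(1−n) = h₀(1−n₀) ⇒ h = h₀·(1−n₀)/(1−n)
h = 0.023 × (1 − 0.41)/(1 − 0.0992) = 0.023 × 0.6549 = 0.0151 km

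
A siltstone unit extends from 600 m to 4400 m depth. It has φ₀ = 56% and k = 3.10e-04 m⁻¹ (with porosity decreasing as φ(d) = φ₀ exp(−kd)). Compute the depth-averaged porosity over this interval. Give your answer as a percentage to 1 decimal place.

Working in km (1 km = 1000 m; k in km⁻¹ = k in m⁻¹ × 1000):
⟨φ⟩ = (1/(d₂−d₁)) ∫ φ₀ e^(−kd) dd = φ₀·(e^(−k·d₁) − e^(−k·d₂)) / (k·(d₂−d₁))
e^(−0.31×0.6) = 0.8303; e^(−0.31×4.4) = 0.2556
⟨φ⟩ = 0.56 × (0.8303 − 0.2556) / (0.31 × 3.8) = 0.56 × 0.4878 = 0.2732

27.3%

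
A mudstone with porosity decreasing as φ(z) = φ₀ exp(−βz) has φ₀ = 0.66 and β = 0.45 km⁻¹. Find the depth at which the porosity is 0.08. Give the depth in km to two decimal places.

4.69 km

Invert Athy's law: z = ln(φ₀/φ) / β
z = ln(0.66/0.08) / 0.45 = ln(8.25) / 0.45 = 2.1102 / 0.45 = 4.689 km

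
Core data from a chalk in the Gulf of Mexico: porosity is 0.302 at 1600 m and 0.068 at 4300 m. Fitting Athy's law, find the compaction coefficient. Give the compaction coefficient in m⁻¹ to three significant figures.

0.000552 m⁻¹

Working in km (1 km = 1000 m; c in km⁻¹ = c in m⁻¹ × 1000):
Athy: φ(d) = φ₀ e^(−cd) ⇒ φ₁/φ₂ = e^{c(d₂−d₁)} ⇒ c = ln(φ₁/φ₂)/(d₂−d₁)
c = ln(0.302/0.068) / (4.3 − 1.6) = ln(4.441) / 2.7 = 1.4909 / 2.7 = 0.5522 km⁻¹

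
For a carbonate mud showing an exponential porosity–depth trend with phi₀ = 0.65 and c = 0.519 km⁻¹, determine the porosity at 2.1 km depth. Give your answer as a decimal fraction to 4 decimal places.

0.2186

phi = phi₀·exp(−c·d) = 0.65 × exp(−0.519 × 2.1) = 0.65 × exp(−1.09)
  = 0.65 × 0.3363 = 0.2186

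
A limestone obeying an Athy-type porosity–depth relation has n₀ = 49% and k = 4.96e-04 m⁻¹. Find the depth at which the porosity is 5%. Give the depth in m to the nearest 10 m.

Working in km (1 km = 1000 m; k in km⁻¹ = k in m⁻¹ × 1000):
Invert Athy's law: Z = ln(n₀/n) / k
Z = ln(0.49/0.05) / 0.496 = ln(9.8) / 0.496 = 2.2824 / 0.496 = 4.602 km

4600 m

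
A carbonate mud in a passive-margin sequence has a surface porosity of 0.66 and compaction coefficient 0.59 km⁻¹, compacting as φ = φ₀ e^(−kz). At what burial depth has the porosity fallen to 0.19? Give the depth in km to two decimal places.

Invert Athy's law: z = ln(φ₀/φ) / k
z = ln(0.66/0.19) / 0.59 = ln(3.474) / 0.59 = 1.2452 / 0.59 = 2.111 km

2.11 km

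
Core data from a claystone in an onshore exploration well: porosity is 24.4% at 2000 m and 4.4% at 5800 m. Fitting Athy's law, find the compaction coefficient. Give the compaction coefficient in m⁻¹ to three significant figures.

Working in km (1 km = 1000 m; k in km⁻¹ = k in m⁻¹ × 1000):
Athy: phi(z) = phi₀ e^(−kz) ⇒ phi₁/phi₂ = e^{k(z₂−z₁)} ⇒ k = ln(phi₁/phi₂)/(z₂−z₁)
k = ln(0.244/0.044) / (5.8 − 2) = ln(5.545) / 3.8 = 1.7130 / 3.8 = 0.4508 km⁻¹

0.000451 m⁻¹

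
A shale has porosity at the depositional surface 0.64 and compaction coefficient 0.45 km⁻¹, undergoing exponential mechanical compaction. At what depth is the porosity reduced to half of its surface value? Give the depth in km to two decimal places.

n/n₀ = 1/2 ⇒ exp(−k·d) = 1/2 ⇒ d = ln(2) / k
d = 0.6931 / 0.45 = 1.540 km

1.54 km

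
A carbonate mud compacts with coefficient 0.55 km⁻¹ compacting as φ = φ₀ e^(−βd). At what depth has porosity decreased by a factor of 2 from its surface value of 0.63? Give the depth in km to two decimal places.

1.26 km

φ/φ₀ = 1/2 ⇒ exp(−β·d) = 1/2 ⇒ d = ln(2) / β
d = 0.6931 / 0.55 = 1.260 km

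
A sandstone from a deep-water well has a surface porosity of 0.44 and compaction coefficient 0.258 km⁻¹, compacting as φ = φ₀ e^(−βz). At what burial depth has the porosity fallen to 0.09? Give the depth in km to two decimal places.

Invert Athy's law: z = ln(φ₀/φ) / β
z = ln(0.44/0.09) / 0.258 = ln(4.889) / 0.258 = 1.5870 / 0.258 = 6.151 km

6.15 km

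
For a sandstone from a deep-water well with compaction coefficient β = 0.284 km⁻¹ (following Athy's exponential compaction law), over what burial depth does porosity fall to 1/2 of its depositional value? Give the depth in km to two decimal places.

2.44 km

φ/φ₀ = 1/2 ⇒ exp(−β·z) = 1/2 ⇒ z = ln(2) / β
z = 0.6931 / 0.284 = 2.441 km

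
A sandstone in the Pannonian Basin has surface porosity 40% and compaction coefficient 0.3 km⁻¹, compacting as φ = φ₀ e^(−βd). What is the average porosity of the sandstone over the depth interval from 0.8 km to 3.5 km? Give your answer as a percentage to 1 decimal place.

⟨φ⟩ = (1/(d₂−d₁)) ∫ φ₀ e^(−βd) dd = φ₀·(e^(−β·d₁) − e^(−β·d₂)) / (β·(d₂−d₁))
e^(−0.3×0.8) = 0.7866; e^(−0.3×3.5) = 0.3499
⟨φ⟩ = 0.4 × (0.7866 − 0.3499) / (0.3 × 2.7) = 0.4 × 0.5391 = 0.2156

21.6%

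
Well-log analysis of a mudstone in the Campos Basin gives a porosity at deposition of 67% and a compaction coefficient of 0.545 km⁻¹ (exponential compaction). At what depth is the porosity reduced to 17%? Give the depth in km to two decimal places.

2.52 km

Invert Athy's law: d = ln(φ₀/φ) / k
d = ln(0.67/0.17) / 0.545 = ln(3.941) / 0.545 = 1.3715 / 0.545 = 2.516 km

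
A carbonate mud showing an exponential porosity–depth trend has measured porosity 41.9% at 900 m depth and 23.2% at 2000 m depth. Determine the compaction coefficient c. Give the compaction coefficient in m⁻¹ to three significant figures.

Working in km (1 km = 1000 m; c in km⁻¹ = c in m⁻¹ × 1000):
Athy: n(d) = n₀ e^(−cd) ⇒ n₁/n₂ = e^{c(d₂−d₁)} ⇒ c = ln(n₁/n₂)/(d₂−d₁)
c = ln(0.419/0.232) / (2 − 0.9) = ln(1.806) / 1.1 = 0.5911 / 1.1 = 0.5374 km⁻¹

0.000537 m⁻¹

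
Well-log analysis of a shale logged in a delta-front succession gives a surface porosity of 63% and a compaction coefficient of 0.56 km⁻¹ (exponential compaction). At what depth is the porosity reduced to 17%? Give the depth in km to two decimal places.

Invert Athy's law: z = ln(n₀/n) / β
z = ln(0.63/0.17) / 0.56 = ln(3.706) / 0.56 = 1.3099 / 0.56 = 2.339 km

2.34 km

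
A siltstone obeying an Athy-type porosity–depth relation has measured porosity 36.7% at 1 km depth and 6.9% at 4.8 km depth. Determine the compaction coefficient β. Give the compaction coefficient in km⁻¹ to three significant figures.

Athy: phi(z) = phi₀ e^(−βz) ⇒ phi₁/phi₂ = e^{β(z₂−z₁)} ⇒ β = ln(phi₁/phi₂)/(z₂−z₁)
β = ln(0.367/0.069) / (4.8 − 1) = ln(5.319) / 3.8 = 1.6713 / 3.8 = 0.4398 km⁻¹

0.440 km⁻¹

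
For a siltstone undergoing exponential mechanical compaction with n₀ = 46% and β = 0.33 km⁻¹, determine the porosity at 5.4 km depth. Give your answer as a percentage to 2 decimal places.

7.74%

n = n₀·exp(−β·d) = 0.46 × exp(−0.33 × 5.4) = 0.46 × exp(−1.782)
  = 0.46 × 0.1683 = 0.0774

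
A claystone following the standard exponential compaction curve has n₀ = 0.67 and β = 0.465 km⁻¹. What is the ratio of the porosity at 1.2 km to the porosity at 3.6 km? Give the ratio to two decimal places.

3.05

n(d₁)/n(d₂) = e^(−β·d₁)/e^(−β·d₂) = e^{β(d₂−d₁)}
= exp(0.465 × 2.4) = exp(1.116) = 3.0526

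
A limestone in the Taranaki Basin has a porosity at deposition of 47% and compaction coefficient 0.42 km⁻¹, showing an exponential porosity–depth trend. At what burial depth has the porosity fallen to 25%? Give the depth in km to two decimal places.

Invert Athy's law: Z = ln(n₀/n) / c
Z = ln(0.47/0.25) / 0.42 = ln(1.88) / 0.42 = 0.6313 / 0.42 = 1.503 km

1.50 km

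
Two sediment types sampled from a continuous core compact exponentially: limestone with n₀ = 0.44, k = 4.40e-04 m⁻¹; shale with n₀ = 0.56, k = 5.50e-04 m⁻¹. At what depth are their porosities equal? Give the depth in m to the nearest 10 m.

Working in km (1 km = 1000 m; k in km⁻¹ = k in m⁻¹ × 1000):
Set n₀ₐ e^(−kₐd) = n₀ᵦ e^(−kᵦd) ⇒ ln(n₀ₐ/n₀ᵦ) = (kₐ − kᵦ)·d
d = ln(0.44/0.56) / (0.44 − 0.55) = -0.2412 / -0.11 = 2.192 km

2190 m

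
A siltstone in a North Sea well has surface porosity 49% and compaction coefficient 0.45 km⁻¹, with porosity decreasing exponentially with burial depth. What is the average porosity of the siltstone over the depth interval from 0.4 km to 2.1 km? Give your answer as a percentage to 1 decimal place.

⟨φ⟩ = (1/(d₂−d₁)) ∫ φ₀ e^(−kd) dd = φ₀·(e^(−k·d₁) − e^(−k·d₂)) / (k·(d₂−d₁))
e^(−0.45×0.4) = 0.8353; e^(−0.45×2.1) = 0.3887
⟨φ⟩ = 0.49 × (0.8353 − 0.3887) / (0.45 × 1.7) = 0.49 × 0.5838 = 0.2861

28.6%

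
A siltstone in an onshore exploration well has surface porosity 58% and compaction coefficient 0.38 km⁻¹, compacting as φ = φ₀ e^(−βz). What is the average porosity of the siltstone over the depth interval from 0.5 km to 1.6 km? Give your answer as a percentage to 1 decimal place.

⟨φ⟩ = (1/(z₂−z₁)) ∫ φ₀ e^(−βz) dz = φ₀·(e^(−β·z₁) − e^(−β·z₂)) / (β·(z₂−z₁))
e^(−0.38×0.5) = 0.8270; e^(−0.38×1.6) = 0.5444
⟨φ⟩ = 0.58 × (0.8270 − 0.5444) / (0.38 × 1.1) = 0.58 × 0.6759 = 0.3920

39.2%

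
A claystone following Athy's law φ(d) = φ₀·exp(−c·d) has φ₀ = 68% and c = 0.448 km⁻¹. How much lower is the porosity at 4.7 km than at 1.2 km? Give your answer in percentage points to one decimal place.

31.4 percentage points

φ(1.2) = 0.68·e^(−0.448×1.2) = 0.3972
φ(4.7) = 0.68·e^(−0.448×4.7) = 0.0828
Δφ = 0.3972 − 0.0828 = 0.3144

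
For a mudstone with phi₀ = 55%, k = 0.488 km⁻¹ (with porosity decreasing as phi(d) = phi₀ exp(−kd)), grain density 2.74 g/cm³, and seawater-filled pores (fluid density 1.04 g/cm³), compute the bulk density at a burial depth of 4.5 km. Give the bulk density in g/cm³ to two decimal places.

2.64 g/cm³

Porosity at depth: phi = 0.55·exp(−0.488×4.5) = 0.55×0.1112 = 0.0612
Bulk density: ρ_b = (1−phi)ρ_g + phi·ρ_f = 0.9388×2.74 + 0.0612×1.04
       = 2.572 + 0.064 = 2.636 g/cm³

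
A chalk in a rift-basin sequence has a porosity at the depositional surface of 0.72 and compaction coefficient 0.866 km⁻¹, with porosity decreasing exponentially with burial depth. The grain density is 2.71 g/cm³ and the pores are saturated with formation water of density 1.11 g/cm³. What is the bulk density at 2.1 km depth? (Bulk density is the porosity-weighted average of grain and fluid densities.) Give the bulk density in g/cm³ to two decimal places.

Porosity at depth: φ = 0.72·exp(−0.866×2.1) = 0.72×0.1623 = 0.1168
Bulk density: ρ_b = (1−φ)ρ_g + φ·ρ_f = 0.8832×2.71 + 0.1168×1.11
       = 2.393 + 0.130 = 2.523 g/cm³

2.52 g/cm³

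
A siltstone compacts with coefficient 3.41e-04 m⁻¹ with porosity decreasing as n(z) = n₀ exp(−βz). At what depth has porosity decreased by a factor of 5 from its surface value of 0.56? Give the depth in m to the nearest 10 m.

Working in km (1 km = 1000 m; β in km⁻¹ = β in m⁻¹ × 1000):
n/n₀ = 1/5 ⇒ exp(−β·z) = 1/5 ⇒ z = ln(5) / β
z = 1.6094 / 0.341 = 4.720 km

4720 m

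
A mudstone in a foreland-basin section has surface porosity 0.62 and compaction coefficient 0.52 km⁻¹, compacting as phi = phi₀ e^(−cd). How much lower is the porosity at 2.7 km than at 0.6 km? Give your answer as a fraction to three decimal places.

phi(0.6) = 0.62·e^(−0.52×0.6) = 0.4538
phi(2.7) = 0.62·e^(−0.52×2.7) = 0.1523
Δphi = 0.4538 − 0.1523 = 0.3015

0.302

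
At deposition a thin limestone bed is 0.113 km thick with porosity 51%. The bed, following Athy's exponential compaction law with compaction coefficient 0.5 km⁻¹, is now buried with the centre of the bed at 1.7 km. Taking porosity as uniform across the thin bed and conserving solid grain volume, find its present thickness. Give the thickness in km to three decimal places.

0.071 km

Porosity at 1.7 km: phi = 0.51·exp(−0.5×1.7) = 0.2180
Solid-volume conservation: h(1−phi) = h₀(1−phi₀) ⇒ h = h₀·(1−phi₀)/(1−phi)
h = 0.113 × (1 − 0.51)/(1 − 0.2180) = 0.113 × 0.6266 = 0.0708 km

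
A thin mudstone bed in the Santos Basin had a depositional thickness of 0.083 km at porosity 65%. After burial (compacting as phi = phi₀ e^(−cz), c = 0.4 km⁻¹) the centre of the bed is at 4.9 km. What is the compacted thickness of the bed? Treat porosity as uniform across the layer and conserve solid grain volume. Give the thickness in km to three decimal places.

Porosity at 4.9 km: phi = 0.65·exp(−0.4×4.9) = 0.0916
Solid-volume conservation: h(1−phi) = h₀(1−phi₀) ⇒ h = h₀·(1−phi₀)/(1−phi)
h = 0.083 × (1 − 0.65)/(1 − 0.0916) = 0.083 × 0.3853 = 0.0320 km

0.032 km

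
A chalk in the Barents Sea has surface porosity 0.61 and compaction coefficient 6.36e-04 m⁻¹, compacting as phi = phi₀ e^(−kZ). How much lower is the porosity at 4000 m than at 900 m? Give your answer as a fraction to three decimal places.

0.296

Working in km (1 km = 1000 m; k in km⁻¹ = k in m⁻¹ × 1000):
phi(0.9) = 0.61·e^(−0.636×0.9) = 0.3441
phi(4) = 0.61·e^(−0.636×4) = 0.0479
Δphi = 0.3441 − 0.0479 = 0.2962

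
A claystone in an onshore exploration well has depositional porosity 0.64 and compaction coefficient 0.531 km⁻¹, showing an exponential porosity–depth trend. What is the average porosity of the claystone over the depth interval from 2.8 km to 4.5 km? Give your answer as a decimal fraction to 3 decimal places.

⟨n⟩ = (1/(z₂−z₁)) ∫ n₀ e^(−kz) dz = n₀·(e^(−k·z₁) − e^(−k·z₂)) / (k·(z₂−z₁))
e^(−0.531×2.8) = 0.2261; e^(−0.531×4.5) = 0.0917
⟨n⟩ = 0.64 × (0.2261 − 0.0917) / (0.531 × 1.7) = 0.64 × 0.1489 = 0.0953

0.095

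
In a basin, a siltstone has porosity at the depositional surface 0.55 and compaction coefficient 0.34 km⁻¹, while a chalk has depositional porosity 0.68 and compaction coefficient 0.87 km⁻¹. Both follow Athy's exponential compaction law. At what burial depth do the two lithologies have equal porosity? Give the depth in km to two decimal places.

0.40 km

Set φ₀ₐ e^(−cₐd) = φ₀ᵦ e^(−cᵦd) ⇒ ln(φ₀ₐ/φ₀ᵦ) = (cₐ − cᵦ)·d
d = ln(0.55/0.68) / (0.34 − 0.87) = -0.2122 / -0.53 = 0.400 km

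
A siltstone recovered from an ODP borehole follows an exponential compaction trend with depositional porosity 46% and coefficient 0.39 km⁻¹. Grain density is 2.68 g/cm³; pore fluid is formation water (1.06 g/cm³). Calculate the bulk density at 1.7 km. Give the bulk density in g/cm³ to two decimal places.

2.30 g/cm³

Porosity at depth: n = 0.46·exp(−0.39×1.7) = 0.46×0.5153 = 0.2370
Bulk density: ρ_b = (1−n)ρ_g + n·ρ_f = 0.7630×2.68 + 0.2370×1.06
       = 2.045 + 0.251 = 2.296 g/cm³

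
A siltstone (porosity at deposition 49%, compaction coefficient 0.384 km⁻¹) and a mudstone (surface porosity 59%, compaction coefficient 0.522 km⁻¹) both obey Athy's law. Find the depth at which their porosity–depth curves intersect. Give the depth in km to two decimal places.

1.35 km

Set phi₀ₐ e^(−βₐd) = phi₀ᵦ e^(−βᵦd) ⇒ ln(phi₀ₐ/phi₀ᵦ) = (βₐ − βᵦ)·d
d = ln(0.49/0.59) / (0.384 − 0.522) = -0.1857 / -0.138 = 1.346 km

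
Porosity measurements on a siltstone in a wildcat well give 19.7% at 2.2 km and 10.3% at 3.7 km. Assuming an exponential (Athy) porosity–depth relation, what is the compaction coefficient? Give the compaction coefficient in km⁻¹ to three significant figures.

Athy: φ(Z) = φ₀ e^(−cZ) ⇒ φ₁/φ₂ = e^{c(Z₂−Z₁)} ⇒ c = ln(φ₁/φ₂)/(Z₂−Z₁)
c = ln(0.197/0.103) / (3.7 − 2.2) = ln(1.913) / 1.5 = 0.6485 / 1.5 = 0.4323 km⁻¹

0.432 km⁻¹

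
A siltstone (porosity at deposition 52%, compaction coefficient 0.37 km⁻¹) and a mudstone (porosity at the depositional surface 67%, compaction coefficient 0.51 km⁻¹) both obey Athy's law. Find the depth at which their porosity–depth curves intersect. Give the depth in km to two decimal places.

Set φ₀ₐ e^(−cₐd) = φ₀ᵦ e^(−cᵦd) ⇒ ln(φ₀ₐ/φ₀ᵦ) = (cₐ − cᵦ)·d
d = ln(0.52/0.67) / (0.37 − 0.51) = -0.2534 / -0.14 = 1.810 km

1.81 km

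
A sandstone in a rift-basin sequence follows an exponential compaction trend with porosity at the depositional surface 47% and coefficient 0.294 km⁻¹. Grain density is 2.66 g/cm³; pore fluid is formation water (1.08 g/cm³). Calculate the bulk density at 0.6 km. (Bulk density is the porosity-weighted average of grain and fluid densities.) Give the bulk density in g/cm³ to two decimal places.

Porosity at depth: n = 0.47·exp(−0.294×0.6) = 0.47×0.8383 = 0.3940
Bulk density: ρ_b = (1−n)ρ_g + n·ρ_f = 0.6060×2.66 + 0.3940×1.08
       = 1.612 + 0.426 = 2.037 g/cm³

2.04 g/cm³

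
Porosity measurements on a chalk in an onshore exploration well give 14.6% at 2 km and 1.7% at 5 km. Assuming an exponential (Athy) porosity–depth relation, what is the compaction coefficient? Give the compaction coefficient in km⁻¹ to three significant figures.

Athy: φ(Z) = φ₀ e^(−βZ) ⇒ φ₁/φ₂ = e^{β(Z₂−Z₁)} ⇒ β = ln(φ₁/φ₂)/(Z₂−Z₁)
β = ln(0.146/0.017) / (5 − 2) = ln(8.588) / 3 = 2.1504 / 3 = 0.7168 km⁻¹

0.717 km⁻¹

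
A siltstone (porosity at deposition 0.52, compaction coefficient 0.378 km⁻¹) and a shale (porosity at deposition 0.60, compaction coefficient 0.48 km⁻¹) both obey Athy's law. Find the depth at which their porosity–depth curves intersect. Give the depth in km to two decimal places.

1.40 km

Set n₀ₐ e^(−βₐd) = n₀ᵦ e^(−βᵦd) ⇒ ln(n₀ₐ/n₀ᵦ) = (βₐ − βᵦ)·d
d = ln(0.52/0.6) / (0.378 − 0.48) = -0.1431 / -0.102 = 1.403 km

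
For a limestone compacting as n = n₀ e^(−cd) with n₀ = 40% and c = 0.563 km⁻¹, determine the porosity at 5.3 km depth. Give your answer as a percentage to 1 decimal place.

n = n₀·exp(−c·d) = 0.4 × exp(−0.563 × 5.3) = 0.4 × exp(−2.984)
  = 0.4 × 0.0506 = 0.0202

2.0%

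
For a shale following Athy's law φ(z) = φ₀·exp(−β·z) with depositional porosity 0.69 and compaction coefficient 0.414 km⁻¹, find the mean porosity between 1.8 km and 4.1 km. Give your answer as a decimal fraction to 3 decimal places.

0.211

⟨φ⟩ = (1/(z₂−z₁)) ∫ φ₀ e^(−βz) dz = φ₀·(e^(−β·z₁) − e^(−β·z₂)) / (β·(z₂−z₁))
e^(−0.414×1.8) = 0.4746; e^(−0.414×4.1) = 0.1832
⟨φ⟩ = 0.69 × (0.4746 − 0.1832) / (0.414 × 2.3) = 0.69 × 0.3061 = 0.2112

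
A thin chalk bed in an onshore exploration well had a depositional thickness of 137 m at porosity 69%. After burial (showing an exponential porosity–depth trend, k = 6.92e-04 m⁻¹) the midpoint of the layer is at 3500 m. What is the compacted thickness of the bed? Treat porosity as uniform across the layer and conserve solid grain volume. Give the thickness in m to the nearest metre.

45 m

Working in km (1 km = 1000 m; k in km⁻¹ = k in m⁻¹ × 1000):
Porosity at 3.5 km: φ = 0.69·exp(−0.692×3.5) = 0.0612
Solid-volume conservation: h(1−φ) = h₀(1−φ₀) ⇒ h = h₀·(1−φ₀)/(1−φ)
h = 0.137 × (1 − 0.69)/(1 − 0.0612) = 0.137 × 0.3302 = 0.0452 km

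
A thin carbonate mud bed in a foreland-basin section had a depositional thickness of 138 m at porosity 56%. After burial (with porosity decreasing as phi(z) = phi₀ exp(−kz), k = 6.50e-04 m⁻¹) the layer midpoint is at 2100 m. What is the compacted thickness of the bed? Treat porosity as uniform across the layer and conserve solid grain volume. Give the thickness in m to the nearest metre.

71 m

Working in km (1 km = 1000 m; k in km⁻¹ = k in m⁻¹ × 1000):
Porosity at 2.1 km: phi = 0.56·exp(−0.65×2.1) = 0.1430
Solid-volume conservation: h(1−phi) = h₀(1−phi₀) ⇒ h = h₀·(1−phi₀)/(1−phi)
h = 0.138 × (1 − 0.56)/(1 − 0.1430) = 0.138 × 0.5134 = 0.0709 km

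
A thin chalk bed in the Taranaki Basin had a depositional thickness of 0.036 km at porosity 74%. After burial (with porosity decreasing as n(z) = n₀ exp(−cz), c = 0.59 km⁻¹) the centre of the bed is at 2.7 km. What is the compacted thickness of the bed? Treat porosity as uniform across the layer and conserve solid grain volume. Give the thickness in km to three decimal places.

Porosity at 2.7 km: n = 0.74·exp(−0.59×2.7) = 0.1505
Solid-volume conservation: h(1−n) = h₀(1−n₀) ⇒ h = h₀·(1−n₀)/(1−n)
h = 0.036 × (1 − 0.74)/(1 − 0.1505) = 0.036 × 0.3060 = 0.0110 km

0.011 km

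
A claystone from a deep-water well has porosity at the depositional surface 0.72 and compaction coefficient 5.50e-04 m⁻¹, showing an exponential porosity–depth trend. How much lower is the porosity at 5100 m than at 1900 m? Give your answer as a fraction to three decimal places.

Working in km (1 km = 1000 m; c in km⁻¹ = c in m⁻¹ × 1000):
phi(1.9) = 0.72·e^(−0.55×1.9) = 0.2532
phi(5.1) = 0.72·e^(−0.55×5.1) = 0.0436
Δphi = 0.2532 − 0.0436 = 0.2097

0.210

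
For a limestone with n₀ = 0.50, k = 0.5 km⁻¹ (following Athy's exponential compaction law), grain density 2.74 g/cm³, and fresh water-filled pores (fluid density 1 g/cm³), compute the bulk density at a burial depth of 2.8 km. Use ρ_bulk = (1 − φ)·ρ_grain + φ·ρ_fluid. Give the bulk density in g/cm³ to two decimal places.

Porosity at depth: n = 0.5·exp(−0.5×2.8) = 0.5×0.2466 = 0.1233
Bulk density: ρ_b = (1−n)ρ_g + n·ρ_f = 0.8767×2.74 + 0.1233×1
       = 2.402 + 0.123 = 2.525 g/cm³

2.53 g/cm³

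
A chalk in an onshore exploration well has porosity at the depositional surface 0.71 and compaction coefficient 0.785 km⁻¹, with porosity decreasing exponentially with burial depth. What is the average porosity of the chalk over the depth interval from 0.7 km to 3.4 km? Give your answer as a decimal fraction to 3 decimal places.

⟨phi⟩ = (1/(z₂−z₁)) ∫ phi₀ e^(−βz) dz = phi₀·(e^(−β·z₁) − e^(−β·z₂)) / (β·(z₂−z₁))
e^(−0.785×0.7) = 0.5772; e^(−0.785×3.4) = 0.0693
⟨phi⟩ = 0.71 × (0.5772 − 0.0693) / (0.785 × 2.7) = 0.71 × 0.2396 = 0.1701

0.170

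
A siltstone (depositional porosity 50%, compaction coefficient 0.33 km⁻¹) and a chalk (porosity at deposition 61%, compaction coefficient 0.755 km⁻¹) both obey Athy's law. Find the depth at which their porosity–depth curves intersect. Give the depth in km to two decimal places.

0.47 km

Set n₀ₐ e^(−βₐd) = n₀ᵦ e^(−βᵦd) ⇒ ln(n₀ₐ/n₀ᵦ) = (βₐ − βᵦ)·d
d = ln(0.5/0.61) / (0.33 − 0.755) = -0.1989 / -0.425 = 0.468 km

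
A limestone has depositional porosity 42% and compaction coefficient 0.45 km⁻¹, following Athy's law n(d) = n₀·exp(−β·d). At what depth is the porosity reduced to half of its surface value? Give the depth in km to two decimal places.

1.54 km

n/n₀ = 1/2 ⇒ exp(−β·d) = 1/2 ⇒ d = ln(2) / β
d = 0.6931 / 0.45 = 1.540 km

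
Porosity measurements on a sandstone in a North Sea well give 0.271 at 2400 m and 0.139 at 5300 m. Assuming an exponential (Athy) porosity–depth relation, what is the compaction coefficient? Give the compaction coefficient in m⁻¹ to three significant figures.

Working in km (1 km = 1000 m; k in km⁻¹ = k in m⁻¹ × 1000):
Athy: n(d) = n₀ e^(−kd) ⇒ n₁/n₂ = e^{k(d₂−d₁)} ⇒ k = ln(n₁/n₂)/(d₂−d₁)
k = ln(0.271/0.139) / (5.3 − 2.4) = ln(1.95) / 2.9 = 0.6676 / 2.9 = 0.2302 km⁻¹

0.000230 m⁻¹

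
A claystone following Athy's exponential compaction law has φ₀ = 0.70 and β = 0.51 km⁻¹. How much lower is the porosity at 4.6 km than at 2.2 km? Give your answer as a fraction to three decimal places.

0.161

φ(2.2) = 0.7·e^(−0.51×2.2) = 0.2279
φ(4.6) = 0.7·e^(−0.51×4.6) = 0.0670
Δφ = 0.2279 − 0.0670 = 0.1609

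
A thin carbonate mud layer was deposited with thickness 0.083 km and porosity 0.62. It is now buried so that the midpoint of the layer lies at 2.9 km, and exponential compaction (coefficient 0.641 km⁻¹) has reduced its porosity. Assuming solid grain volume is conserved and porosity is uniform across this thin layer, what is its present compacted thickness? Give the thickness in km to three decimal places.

Porosity at 2.9 km: n = 0.62·exp(−0.641×2.9) = 0.0966
Solid-volume conservation: h(1−n) = h₀(1−n₀) ⇒ h = h₀·(1−n₀)/(1−n)
h = 0.083 × (1 − 0.62)/(1 − 0.0966) = 0.083 × 0.4206 = 0.0349 km

0.035 km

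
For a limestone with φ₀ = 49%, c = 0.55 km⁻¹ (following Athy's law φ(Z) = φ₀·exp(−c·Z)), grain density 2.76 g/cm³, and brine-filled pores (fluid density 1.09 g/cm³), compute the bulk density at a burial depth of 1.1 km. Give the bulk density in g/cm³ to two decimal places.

Porosity at depth: φ = 0.49·exp(−0.55×1.1) = 0.49×0.5461 = 0.2676
Bulk density: ρ_b = (1−φ)ρ_g + φ·ρ_f = 0.7324×2.76 + 0.2676×1.09
       = 2.021 + 0.292 = 2.313 g/cm³

2.31 g/cm³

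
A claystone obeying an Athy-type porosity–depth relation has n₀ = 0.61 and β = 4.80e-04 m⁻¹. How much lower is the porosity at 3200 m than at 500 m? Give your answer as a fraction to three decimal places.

Working in km (1 km = 1000 m; β in km⁻¹ = β in m⁻¹ × 1000):
n(0.5) = 0.61·e^(−0.48×0.5) = 0.4798
n(3.2) = 0.61·e^(−0.48×3.2) = 0.1313
Δn = 0.4798 − 0.1313 = 0.3485

0.349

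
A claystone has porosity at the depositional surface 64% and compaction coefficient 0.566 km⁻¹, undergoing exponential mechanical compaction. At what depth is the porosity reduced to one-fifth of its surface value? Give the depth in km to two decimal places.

2.84 km

φ/φ₀ = 1/5 ⇒ exp(−k·z) = 1/5 ⇒ z = ln(5) / k
z = 1.6094 / 0.566 = 2.844 km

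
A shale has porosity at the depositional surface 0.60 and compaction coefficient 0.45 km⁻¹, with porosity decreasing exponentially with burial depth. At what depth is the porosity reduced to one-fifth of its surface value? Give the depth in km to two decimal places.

φ/φ₀ = 1/5 ⇒ exp(−k·Z) = 1/5 ⇒ Z = ln(5) / k
Z = 1.6094 / 0.45 = 3.577 km

3.58 km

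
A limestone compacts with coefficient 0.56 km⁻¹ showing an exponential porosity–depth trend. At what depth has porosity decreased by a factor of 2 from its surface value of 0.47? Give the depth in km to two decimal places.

1.24 km

n/n₀ = 1/2 ⇒ exp(−c·Z) = 1/2 ⇒ Z = ln(2) / c
Z = 0.6931 / 0.56 = 1.238 km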